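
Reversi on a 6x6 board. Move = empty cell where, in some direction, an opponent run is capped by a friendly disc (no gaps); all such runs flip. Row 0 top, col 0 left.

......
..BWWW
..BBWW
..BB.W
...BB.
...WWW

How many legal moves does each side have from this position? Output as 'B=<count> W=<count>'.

-- B to move --
(0,2): no bracket -> illegal
(0,3): flips 1 -> legal
(0,4): flips 1 -> legal
(0,5): flips 1 -> legal
(3,4): no bracket -> illegal
(4,2): no bracket -> illegal
(4,5): no bracket -> illegal
(5,2): no bracket -> illegal
B mobility = 3
-- W to move --
(0,1): no bracket -> illegal
(0,2): no bracket -> illegal
(0,3): no bracket -> illegal
(1,1): flips 4 -> legal
(2,1): flips 4 -> legal
(3,1): flips 1 -> legal
(3,4): flips 1 -> legal
(4,1): flips 2 -> legal
(4,2): flips 1 -> legal
(4,5): no bracket -> illegal
(5,2): no bracket -> illegal
W mobility = 6

Answer: B=3 W=6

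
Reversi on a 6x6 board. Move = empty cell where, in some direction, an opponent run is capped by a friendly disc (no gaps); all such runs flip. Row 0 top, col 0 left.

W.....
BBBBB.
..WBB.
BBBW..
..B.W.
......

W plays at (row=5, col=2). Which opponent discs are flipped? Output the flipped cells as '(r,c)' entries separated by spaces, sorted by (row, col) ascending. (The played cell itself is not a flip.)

Dir NW: first cell '.' (not opp) -> no flip
Dir N: opp run (4,2) (3,2) capped by W -> flip
Dir NE: first cell '.' (not opp) -> no flip
Dir W: first cell '.' (not opp) -> no flip
Dir E: first cell '.' (not opp) -> no flip
Dir SW: edge -> no flip
Dir S: edge -> no flip
Dir SE: edge -> no flip

Answer: (3,2) (4,2)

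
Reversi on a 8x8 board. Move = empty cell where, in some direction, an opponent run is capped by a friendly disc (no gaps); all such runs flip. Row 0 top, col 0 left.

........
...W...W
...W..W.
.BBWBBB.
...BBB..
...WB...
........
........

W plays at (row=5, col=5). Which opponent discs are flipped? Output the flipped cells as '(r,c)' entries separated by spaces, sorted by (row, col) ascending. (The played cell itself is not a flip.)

Dir NW: opp run (4,4) capped by W -> flip
Dir N: opp run (4,5) (3,5), next='.' -> no flip
Dir NE: first cell '.' (not opp) -> no flip
Dir W: opp run (5,4) capped by W -> flip
Dir E: first cell '.' (not opp) -> no flip
Dir SW: first cell '.' (not opp) -> no flip
Dir S: first cell '.' (not opp) -> no flip
Dir SE: first cell '.' (not opp) -> no flip

Answer: (4,4) (5,4)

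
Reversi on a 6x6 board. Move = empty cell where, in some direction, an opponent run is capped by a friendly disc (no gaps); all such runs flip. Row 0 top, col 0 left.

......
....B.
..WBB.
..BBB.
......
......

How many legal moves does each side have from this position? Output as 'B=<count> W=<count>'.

-- B to move --
(1,1): flips 1 -> legal
(1,2): flips 1 -> legal
(1,3): no bracket -> illegal
(2,1): flips 1 -> legal
(3,1): no bracket -> illegal
B mobility = 3
-- W to move --
(0,3): no bracket -> illegal
(0,4): no bracket -> illegal
(0,5): no bracket -> illegal
(1,2): no bracket -> illegal
(1,3): no bracket -> illegal
(1,5): no bracket -> illegal
(2,1): no bracket -> illegal
(2,5): flips 2 -> legal
(3,1): no bracket -> illegal
(3,5): no bracket -> illegal
(4,1): no bracket -> illegal
(4,2): flips 1 -> legal
(4,3): no bracket -> illegal
(4,4): flips 1 -> legal
(4,5): no bracket -> illegal
W mobility = 3

Answer: B=3 W=3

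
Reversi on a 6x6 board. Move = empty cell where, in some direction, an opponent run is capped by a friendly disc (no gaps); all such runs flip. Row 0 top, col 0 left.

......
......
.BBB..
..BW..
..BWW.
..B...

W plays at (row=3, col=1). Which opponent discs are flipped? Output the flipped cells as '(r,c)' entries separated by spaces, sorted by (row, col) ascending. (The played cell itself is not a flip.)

Dir NW: first cell '.' (not opp) -> no flip
Dir N: opp run (2,1), next='.' -> no flip
Dir NE: opp run (2,2), next='.' -> no flip
Dir W: first cell '.' (not opp) -> no flip
Dir E: opp run (3,2) capped by W -> flip
Dir SW: first cell '.' (not opp) -> no flip
Dir S: first cell '.' (not opp) -> no flip
Dir SE: opp run (4,2), next='.' -> no flip

Answer: (3,2)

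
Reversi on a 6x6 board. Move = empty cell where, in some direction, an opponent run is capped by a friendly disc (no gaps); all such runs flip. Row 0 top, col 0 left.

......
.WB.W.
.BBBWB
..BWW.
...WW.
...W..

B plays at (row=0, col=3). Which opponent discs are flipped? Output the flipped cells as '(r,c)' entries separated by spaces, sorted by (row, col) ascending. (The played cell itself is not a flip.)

Answer: (1,4)

Derivation:
Dir NW: edge -> no flip
Dir N: edge -> no flip
Dir NE: edge -> no flip
Dir W: first cell '.' (not opp) -> no flip
Dir E: first cell '.' (not opp) -> no flip
Dir SW: first cell 'B' (not opp) -> no flip
Dir S: first cell '.' (not opp) -> no flip
Dir SE: opp run (1,4) capped by B -> flip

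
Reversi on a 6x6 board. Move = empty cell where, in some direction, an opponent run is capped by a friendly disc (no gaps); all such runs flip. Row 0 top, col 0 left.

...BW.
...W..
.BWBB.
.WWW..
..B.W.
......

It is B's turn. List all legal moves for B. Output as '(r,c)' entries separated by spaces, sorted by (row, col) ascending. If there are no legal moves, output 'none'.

(0,2): flips 1 -> legal
(0,5): flips 1 -> legal
(1,1): no bracket -> illegal
(1,2): flips 2 -> legal
(1,4): no bracket -> illegal
(1,5): no bracket -> illegal
(2,0): flips 1 -> legal
(3,0): no bracket -> illegal
(3,4): no bracket -> illegal
(3,5): no bracket -> illegal
(4,0): no bracket -> illegal
(4,1): flips 2 -> legal
(4,3): flips 2 -> legal
(4,5): no bracket -> illegal
(5,3): no bracket -> illegal
(5,4): no bracket -> illegal
(5,5): no bracket -> illegal

Answer: (0,2) (0,5) (1,2) (2,0) (4,1) (4,3)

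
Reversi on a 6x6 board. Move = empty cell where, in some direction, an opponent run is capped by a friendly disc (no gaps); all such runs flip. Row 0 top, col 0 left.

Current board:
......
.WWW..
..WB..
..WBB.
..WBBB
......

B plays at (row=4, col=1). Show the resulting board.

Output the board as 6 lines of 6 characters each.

Place B at (4,1); scan 8 dirs for brackets.
Dir NW: first cell '.' (not opp) -> no flip
Dir N: first cell '.' (not opp) -> no flip
Dir NE: opp run (3,2) capped by B -> flip
Dir W: first cell '.' (not opp) -> no flip
Dir E: opp run (4,2) capped by B -> flip
Dir SW: first cell '.' (not opp) -> no flip
Dir S: first cell '.' (not opp) -> no flip
Dir SE: first cell '.' (not opp) -> no flip
All flips: (3,2) (4,2)

Answer: ......
.WWW..
..WB..
..BBB.
.BBBBB
......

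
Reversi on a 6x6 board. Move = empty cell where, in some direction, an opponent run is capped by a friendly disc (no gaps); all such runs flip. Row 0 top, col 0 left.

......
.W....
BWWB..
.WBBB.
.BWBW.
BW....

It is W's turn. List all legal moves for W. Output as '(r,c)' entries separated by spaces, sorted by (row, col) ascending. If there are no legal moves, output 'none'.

Answer: (2,4) (3,5) (4,0) (5,4)

Derivation:
(1,0): no bracket -> illegal
(1,2): no bracket -> illegal
(1,3): no bracket -> illegal
(1,4): no bracket -> illegal
(2,4): flips 3 -> legal
(2,5): no bracket -> illegal
(3,0): no bracket -> illegal
(3,5): flips 3 -> legal
(4,0): flips 1 -> legal
(4,5): no bracket -> illegal
(5,2): no bracket -> illegal
(5,3): no bracket -> illegal
(5,4): flips 2 -> legal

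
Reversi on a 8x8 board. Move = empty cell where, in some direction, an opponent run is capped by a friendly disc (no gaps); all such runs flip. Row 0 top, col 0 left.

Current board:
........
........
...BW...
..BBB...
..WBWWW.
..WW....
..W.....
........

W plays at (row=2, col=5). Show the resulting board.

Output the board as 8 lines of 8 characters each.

Place W at (2,5); scan 8 dirs for brackets.
Dir NW: first cell '.' (not opp) -> no flip
Dir N: first cell '.' (not opp) -> no flip
Dir NE: first cell '.' (not opp) -> no flip
Dir W: first cell 'W' (not opp) -> no flip
Dir E: first cell '.' (not opp) -> no flip
Dir SW: opp run (3,4) (4,3) capped by W -> flip
Dir S: first cell '.' (not opp) -> no flip
Dir SE: first cell '.' (not opp) -> no flip
All flips: (3,4) (4,3)

Answer: ........
........
...BWW..
..BBW...
..WWWWW.
..WW....
..W.....
........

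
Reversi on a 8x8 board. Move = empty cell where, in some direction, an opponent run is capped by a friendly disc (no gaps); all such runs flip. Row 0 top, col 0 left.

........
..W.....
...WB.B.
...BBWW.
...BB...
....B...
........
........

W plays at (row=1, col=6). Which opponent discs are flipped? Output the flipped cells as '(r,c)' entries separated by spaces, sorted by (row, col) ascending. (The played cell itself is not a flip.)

Dir NW: first cell '.' (not opp) -> no flip
Dir N: first cell '.' (not opp) -> no flip
Dir NE: first cell '.' (not opp) -> no flip
Dir W: first cell '.' (not opp) -> no flip
Dir E: first cell '.' (not opp) -> no flip
Dir SW: first cell '.' (not opp) -> no flip
Dir S: opp run (2,6) capped by W -> flip
Dir SE: first cell '.' (not opp) -> no flip

Answer: (2,6)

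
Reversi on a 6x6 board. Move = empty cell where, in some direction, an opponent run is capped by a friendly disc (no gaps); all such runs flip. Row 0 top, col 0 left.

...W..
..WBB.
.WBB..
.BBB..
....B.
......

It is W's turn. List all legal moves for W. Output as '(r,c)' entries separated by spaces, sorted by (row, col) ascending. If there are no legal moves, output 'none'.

Answer: (1,5) (2,4) (2,5) (3,4) (4,1) (4,2) (4,3)

Derivation:
(0,2): no bracket -> illegal
(0,4): no bracket -> illegal
(0,5): no bracket -> illegal
(1,1): no bracket -> illegal
(1,5): flips 2 -> legal
(2,0): no bracket -> illegal
(2,4): flips 2 -> legal
(2,5): flips 1 -> legal
(3,0): no bracket -> illegal
(3,4): flips 1 -> legal
(3,5): no bracket -> illegal
(4,0): no bracket -> illegal
(4,1): flips 1 -> legal
(4,2): flips 2 -> legal
(4,3): flips 4 -> legal
(4,5): no bracket -> illegal
(5,3): no bracket -> illegal
(5,4): no bracket -> illegal
(5,5): no bracket -> illegal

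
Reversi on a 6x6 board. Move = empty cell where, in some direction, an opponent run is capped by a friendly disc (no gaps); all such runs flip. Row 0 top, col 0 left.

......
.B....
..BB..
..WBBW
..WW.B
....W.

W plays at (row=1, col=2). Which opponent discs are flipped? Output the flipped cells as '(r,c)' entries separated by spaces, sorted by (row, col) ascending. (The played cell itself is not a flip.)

Dir NW: first cell '.' (not opp) -> no flip
Dir N: first cell '.' (not opp) -> no flip
Dir NE: first cell '.' (not opp) -> no flip
Dir W: opp run (1,1), next='.' -> no flip
Dir E: first cell '.' (not opp) -> no flip
Dir SW: first cell '.' (not opp) -> no flip
Dir S: opp run (2,2) capped by W -> flip
Dir SE: opp run (2,3) (3,4) (4,5), next=edge -> no flip

Answer: (2,2)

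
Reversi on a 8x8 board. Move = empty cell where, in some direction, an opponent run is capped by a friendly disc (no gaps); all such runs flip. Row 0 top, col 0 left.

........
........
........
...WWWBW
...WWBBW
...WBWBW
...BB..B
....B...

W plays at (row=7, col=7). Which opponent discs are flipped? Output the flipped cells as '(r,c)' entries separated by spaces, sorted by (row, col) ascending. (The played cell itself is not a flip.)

Answer: (6,7)

Derivation:
Dir NW: first cell '.' (not opp) -> no flip
Dir N: opp run (6,7) capped by W -> flip
Dir NE: edge -> no flip
Dir W: first cell '.' (not opp) -> no flip
Dir E: edge -> no flip
Dir SW: edge -> no flip
Dir S: edge -> no flip
Dir SE: edge -> no flip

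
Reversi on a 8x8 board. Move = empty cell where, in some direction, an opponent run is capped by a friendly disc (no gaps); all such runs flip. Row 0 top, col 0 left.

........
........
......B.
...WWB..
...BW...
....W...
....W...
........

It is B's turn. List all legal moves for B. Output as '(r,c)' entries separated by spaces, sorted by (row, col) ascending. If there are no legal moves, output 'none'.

Answer: (2,3) (2,5) (3,2) (4,5) (5,3) (6,5)

Derivation:
(2,2): no bracket -> illegal
(2,3): flips 1 -> legal
(2,4): no bracket -> illegal
(2,5): flips 1 -> legal
(3,2): flips 2 -> legal
(4,2): no bracket -> illegal
(4,5): flips 1 -> legal
(5,3): flips 1 -> legal
(5,5): no bracket -> illegal
(6,3): no bracket -> illegal
(6,5): flips 1 -> legal
(7,3): no bracket -> illegal
(7,4): no bracket -> illegal
(7,5): no bracket -> illegal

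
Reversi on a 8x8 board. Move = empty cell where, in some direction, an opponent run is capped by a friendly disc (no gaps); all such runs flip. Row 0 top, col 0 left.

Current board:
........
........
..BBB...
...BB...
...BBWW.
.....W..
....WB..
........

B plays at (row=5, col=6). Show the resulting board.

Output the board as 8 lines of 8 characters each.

Place B at (5,6); scan 8 dirs for brackets.
Dir NW: opp run (4,5) capped by B -> flip
Dir N: opp run (4,6), next='.' -> no flip
Dir NE: first cell '.' (not opp) -> no flip
Dir W: opp run (5,5), next='.' -> no flip
Dir E: first cell '.' (not opp) -> no flip
Dir SW: first cell 'B' (not opp) -> no flip
Dir S: first cell '.' (not opp) -> no flip
Dir SE: first cell '.' (not opp) -> no flip
All flips: (4,5)

Answer: ........
........
..BBB...
...BB...
...BBBW.
.....WB.
....WB..
........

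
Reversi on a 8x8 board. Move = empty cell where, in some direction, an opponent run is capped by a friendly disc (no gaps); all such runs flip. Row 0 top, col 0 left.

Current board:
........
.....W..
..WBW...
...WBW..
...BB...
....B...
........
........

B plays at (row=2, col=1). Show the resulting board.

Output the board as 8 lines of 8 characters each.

Place B at (2,1); scan 8 dirs for brackets.
Dir NW: first cell '.' (not opp) -> no flip
Dir N: first cell '.' (not opp) -> no flip
Dir NE: first cell '.' (not opp) -> no flip
Dir W: first cell '.' (not opp) -> no flip
Dir E: opp run (2,2) capped by B -> flip
Dir SW: first cell '.' (not opp) -> no flip
Dir S: first cell '.' (not opp) -> no flip
Dir SE: first cell '.' (not opp) -> no flip
All flips: (2,2)

Answer: ........
.....W..
.BBBW...
...WBW..
...BB...
....B...
........
........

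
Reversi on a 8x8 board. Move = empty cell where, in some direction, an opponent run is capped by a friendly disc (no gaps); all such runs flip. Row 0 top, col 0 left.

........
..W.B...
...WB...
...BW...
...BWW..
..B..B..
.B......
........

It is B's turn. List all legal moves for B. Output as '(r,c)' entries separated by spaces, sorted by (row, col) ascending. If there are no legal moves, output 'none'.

Answer: (1,3) (2,2) (2,5) (3,2) (3,5) (4,6) (5,4)

Derivation:
(0,1): no bracket -> illegal
(0,2): no bracket -> illegal
(0,3): no bracket -> illegal
(1,1): no bracket -> illegal
(1,3): flips 1 -> legal
(2,1): no bracket -> illegal
(2,2): flips 1 -> legal
(2,5): flips 1 -> legal
(3,2): flips 1 -> legal
(3,5): flips 2 -> legal
(3,6): no bracket -> illegal
(4,6): flips 2 -> legal
(5,3): no bracket -> illegal
(5,4): flips 2 -> legal
(5,6): no bracket -> illegal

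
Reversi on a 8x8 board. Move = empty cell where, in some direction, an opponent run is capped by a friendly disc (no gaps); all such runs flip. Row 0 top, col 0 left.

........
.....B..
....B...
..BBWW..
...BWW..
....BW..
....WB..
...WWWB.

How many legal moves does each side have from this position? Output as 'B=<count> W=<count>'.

-- B to move --
(2,3): no bracket -> illegal
(2,5): flips 4 -> legal
(2,6): no bracket -> illegal
(3,6): flips 3 -> legal
(4,6): flips 3 -> legal
(5,3): no bracket -> illegal
(5,6): flips 1 -> legal
(6,2): no bracket -> illegal
(6,3): flips 1 -> legal
(6,6): flips 2 -> legal
(7,2): flips 3 -> legal
B mobility = 7
-- W to move --
(0,4): no bracket -> illegal
(0,5): no bracket -> illegal
(0,6): no bracket -> illegal
(1,3): flips 1 -> legal
(1,4): flips 1 -> legal
(1,6): no bracket -> illegal
(2,1): no bracket -> illegal
(2,2): flips 1 -> legal
(2,3): no bracket -> illegal
(2,5): no bracket -> illegal
(2,6): no bracket -> illegal
(3,1): flips 2 -> legal
(4,1): no bracket -> illegal
(4,2): flips 1 -> legal
(5,2): flips 1 -> legal
(5,3): flips 1 -> legal
(5,6): flips 1 -> legal
(6,3): flips 1 -> legal
(6,6): flips 1 -> legal
(6,7): no bracket -> illegal
(7,7): flips 1 -> legal
W mobility = 11

Answer: B=7 W=11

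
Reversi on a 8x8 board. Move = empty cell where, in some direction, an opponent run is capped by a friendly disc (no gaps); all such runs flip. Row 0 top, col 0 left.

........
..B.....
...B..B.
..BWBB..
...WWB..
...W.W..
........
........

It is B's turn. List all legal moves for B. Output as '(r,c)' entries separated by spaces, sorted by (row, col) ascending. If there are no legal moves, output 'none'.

Answer: (4,2) (5,2) (5,4) (6,2) (6,3) (6,5)

Derivation:
(2,2): no bracket -> illegal
(2,4): no bracket -> illegal
(4,2): flips 2 -> legal
(4,6): no bracket -> illegal
(5,2): flips 1 -> legal
(5,4): flips 2 -> legal
(5,6): no bracket -> illegal
(6,2): flips 2 -> legal
(6,3): flips 3 -> legal
(6,4): no bracket -> illegal
(6,5): flips 1 -> legal
(6,6): no bracket -> illegal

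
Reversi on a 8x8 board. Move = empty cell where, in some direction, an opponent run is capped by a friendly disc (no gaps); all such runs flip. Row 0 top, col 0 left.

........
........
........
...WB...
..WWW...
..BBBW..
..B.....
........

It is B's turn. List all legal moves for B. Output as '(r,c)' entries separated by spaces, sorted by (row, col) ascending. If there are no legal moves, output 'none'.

(2,2): no bracket -> illegal
(2,3): flips 2 -> legal
(2,4): no bracket -> illegal
(3,1): flips 1 -> legal
(3,2): flips 3 -> legal
(3,5): flips 1 -> legal
(4,1): no bracket -> illegal
(4,5): no bracket -> illegal
(4,6): no bracket -> illegal
(5,1): no bracket -> illegal
(5,6): flips 1 -> legal
(6,4): no bracket -> illegal
(6,5): no bracket -> illegal
(6,6): no bracket -> illegal

Answer: (2,3) (3,1) (3,2) (3,5) (5,6)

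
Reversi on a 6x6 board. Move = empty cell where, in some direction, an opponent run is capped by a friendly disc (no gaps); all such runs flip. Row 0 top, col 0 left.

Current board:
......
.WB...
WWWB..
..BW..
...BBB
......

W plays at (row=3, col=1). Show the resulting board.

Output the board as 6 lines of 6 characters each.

Place W at (3,1); scan 8 dirs for brackets.
Dir NW: first cell 'W' (not opp) -> no flip
Dir N: first cell 'W' (not opp) -> no flip
Dir NE: first cell 'W' (not opp) -> no flip
Dir W: first cell '.' (not opp) -> no flip
Dir E: opp run (3,2) capped by W -> flip
Dir SW: first cell '.' (not opp) -> no flip
Dir S: first cell '.' (not opp) -> no flip
Dir SE: first cell '.' (not opp) -> no flip
All flips: (3,2)

Answer: ......
.WB...
WWWB..
.WWW..
...BBB
......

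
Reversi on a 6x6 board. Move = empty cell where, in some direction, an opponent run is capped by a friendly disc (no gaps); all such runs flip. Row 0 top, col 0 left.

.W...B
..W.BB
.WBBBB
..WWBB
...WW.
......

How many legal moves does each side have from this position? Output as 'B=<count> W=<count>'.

Answer: B=9 W=4

Derivation:
-- B to move --
(0,0): no bracket -> illegal
(0,2): flips 1 -> legal
(0,3): no bracket -> illegal
(1,0): no bracket -> illegal
(1,1): no bracket -> illegal
(1,3): no bracket -> illegal
(2,0): flips 1 -> legal
(3,0): no bracket -> illegal
(3,1): flips 2 -> legal
(4,1): flips 1 -> legal
(4,2): flips 2 -> legal
(4,5): no bracket -> illegal
(5,2): flips 1 -> legal
(5,3): flips 3 -> legal
(5,4): flips 1 -> legal
(5,5): flips 2 -> legal
B mobility = 9
-- W to move --
(0,3): no bracket -> illegal
(0,4): flips 3 -> legal
(1,1): flips 1 -> legal
(1,3): flips 1 -> legal
(3,1): no bracket -> illegal
(4,5): flips 2 -> legal
W mobility = 4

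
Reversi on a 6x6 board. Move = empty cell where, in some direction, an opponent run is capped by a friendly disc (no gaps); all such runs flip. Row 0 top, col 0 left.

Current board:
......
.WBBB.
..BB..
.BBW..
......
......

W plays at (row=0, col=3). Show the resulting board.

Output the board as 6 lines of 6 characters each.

Answer: ...W..
.WBWB.
..BW..
.BBW..
......
......

Derivation:
Place W at (0,3); scan 8 dirs for brackets.
Dir NW: edge -> no flip
Dir N: edge -> no flip
Dir NE: edge -> no flip
Dir W: first cell '.' (not opp) -> no flip
Dir E: first cell '.' (not opp) -> no flip
Dir SW: opp run (1,2), next='.' -> no flip
Dir S: opp run (1,3) (2,3) capped by W -> flip
Dir SE: opp run (1,4), next='.' -> no flip
All flips: (1,3) (2,3)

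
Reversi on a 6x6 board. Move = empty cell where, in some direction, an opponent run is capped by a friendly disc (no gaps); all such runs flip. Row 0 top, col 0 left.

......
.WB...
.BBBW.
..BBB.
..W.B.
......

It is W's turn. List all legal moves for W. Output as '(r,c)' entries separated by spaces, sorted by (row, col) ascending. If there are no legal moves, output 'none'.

Answer: (0,2) (1,3) (2,0) (3,1) (5,4) (5,5)

Derivation:
(0,1): no bracket -> illegal
(0,2): flips 3 -> legal
(0,3): no bracket -> illegal
(1,0): no bracket -> illegal
(1,3): flips 1 -> legal
(1,4): no bracket -> illegal
(2,0): flips 3 -> legal
(2,5): no bracket -> illegal
(3,0): no bracket -> illegal
(3,1): flips 1 -> legal
(3,5): no bracket -> illegal
(4,1): no bracket -> illegal
(4,3): no bracket -> illegal
(4,5): no bracket -> illegal
(5,3): no bracket -> illegal
(5,4): flips 2 -> legal
(5,5): flips 3 -> legal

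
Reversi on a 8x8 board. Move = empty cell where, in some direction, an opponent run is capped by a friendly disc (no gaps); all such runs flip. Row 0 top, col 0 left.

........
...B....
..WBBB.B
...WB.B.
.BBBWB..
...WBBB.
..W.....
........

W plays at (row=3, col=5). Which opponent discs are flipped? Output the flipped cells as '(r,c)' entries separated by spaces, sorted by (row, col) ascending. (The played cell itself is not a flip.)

Dir NW: opp run (2,4) (1,3), next='.' -> no flip
Dir N: opp run (2,5), next='.' -> no flip
Dir NE: first cell '.' (not opp) -> no flip
Dir W: opp run (3,4) capped by W -> flip
Dir E: opp run (3,6), next='.' -> no flip
Dir SW: first cell 'W' (not opp) -> no flip
Dir S: opp run (4,5) (5,5), next='.' -> no flip
Dir SE: first cell '.' (not opp) -> no flip

Answer: (3,4)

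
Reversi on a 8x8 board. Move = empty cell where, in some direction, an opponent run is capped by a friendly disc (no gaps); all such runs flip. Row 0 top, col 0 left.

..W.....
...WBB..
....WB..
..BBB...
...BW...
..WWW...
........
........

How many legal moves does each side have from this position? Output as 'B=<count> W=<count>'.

-- B to move --
(0,1): no bracket -> illegal
(0,3): no bracket -> illegal
(0,4): no bracket -> illegal
(1,1): no bracket -> illegal
(1,2): flips 1 -> legal
(2,2): no bracket -> illegal
(2,3): flips 1 -> legal
(3,5): no bracket -> illegal
(4,1): no bracket -> illegal
(4,2): no bracket -> illegal
(4,5): flips 1 -> legal
(5,1): no bracket -> illegal
(5,5): flips 1 -> legal
(6,1): flips 1 -> legal
(6,2): no bracket -> illegal
(6,3): flips 1 -> legal
(6,4): flips 2 -> legal
(6,5): flips 1 -> legal
B mobility = 8
-- W to move --
(0,3): no bracket -> illegal
(0,4): flips 1 -> legal
(0,5): no bracket -> illegal
(0,6): flips 1 -> legal
(1,6): flips 5 -> legal
(2,1): flips 2 -> legal
(2,2): flips 1 -> legal
(2,3): flips 2 -> legal
(2,6): flips 1 -> legal
(3,1): no bracket -> illegal
(3,5): no bracket -> illegal
(3,6): no bracket -> illegal
(4,1): no bracket -> illegal
(4,2): flips 2 -> legal
(4,5): no bracket -> illegal
W mobility = 8

Answer: B=8 W=8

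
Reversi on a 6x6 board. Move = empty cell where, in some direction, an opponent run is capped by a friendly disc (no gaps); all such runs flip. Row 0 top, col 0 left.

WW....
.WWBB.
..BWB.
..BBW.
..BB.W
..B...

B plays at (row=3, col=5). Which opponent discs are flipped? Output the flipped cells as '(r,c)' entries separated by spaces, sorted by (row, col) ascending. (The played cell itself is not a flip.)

Answer: (3,4)

Derivation:
Dir NW: first cell 'B' (not opp) -> no flip
Dir N: first cell '.' (not opp) -> no flip
Dir NE: edge -> no flip
Dir W: opp run (3,4) capped by B -> flip
Dir E: edge -> no flip
Dir SW: first cell '.' (not opp) -> no flip
Dir S: opp run (4,5), next='.' -> no flip
Dir SE: edge -> no flip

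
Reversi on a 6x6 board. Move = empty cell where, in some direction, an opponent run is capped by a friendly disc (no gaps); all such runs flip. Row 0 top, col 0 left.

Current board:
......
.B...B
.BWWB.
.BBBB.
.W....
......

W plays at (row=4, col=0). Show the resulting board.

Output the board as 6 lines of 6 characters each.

Place W at (4,0); scan 8 dirs for brackets.
Dir NW: edge -> no flip
Dir N: first cell '.' (not opp) -> no flip
Dir NE: opp run (3,1) capped by W -> flip
Dir W: edge -> no flip
Dir E: first cell 'W' (not opp) -> no flip
Dir SW: edge -> no flip
Dir S: first cell '.' (not opp) -> no flip
Dir SE: first cell '.' (not opp) -> no flip
All flips: (3,1)

Answer: ......
.B...B
.BWWB.
.WBBB.
WW....
......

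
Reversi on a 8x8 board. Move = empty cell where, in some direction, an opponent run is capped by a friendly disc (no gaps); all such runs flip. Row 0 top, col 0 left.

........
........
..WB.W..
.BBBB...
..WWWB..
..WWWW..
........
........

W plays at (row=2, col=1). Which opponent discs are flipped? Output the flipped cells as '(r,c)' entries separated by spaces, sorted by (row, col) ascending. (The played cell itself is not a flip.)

Dir NW: first cell '.' (not opp) -> no flip
Dir N: first cell '.' (not opp) -> no flip
Dir NE: first cell '.' (not opp) -> no flip
Dir W: first cell '.' (not opp) -> no flip
Dir E: first cell 'W' (not opp) -> no flip
Dir SW: first cell '.' (not opp) -> no flip
Dir S: opp run (3,1), next='.' -> no flip
Dir SE: opp run (3,2) capped by W -> flip

Answer: (3,2)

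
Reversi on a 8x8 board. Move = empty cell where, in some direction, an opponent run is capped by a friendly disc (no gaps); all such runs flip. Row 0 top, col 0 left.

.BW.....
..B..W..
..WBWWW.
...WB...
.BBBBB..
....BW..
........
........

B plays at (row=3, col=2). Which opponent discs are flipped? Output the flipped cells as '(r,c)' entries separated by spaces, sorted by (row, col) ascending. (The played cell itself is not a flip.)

Answer: (2,2) (3,3)

Derivation:
Dir NW: first cell '.' (not opp) -> no flip
Dir N: opp run (2,2) capped by B -> flip
Dir NE: first cell 'B' (not opp) -> no flip
Dir W: first cell '.' (not opp) -> no flip
Dir E: opp run (3,3) capped by B -> flip
Dir SW: first cell 'B' (not opp) -> no flip
Dir S: first cell 'B' (not opp) -> no flip
Dir SE: first cell 'B' (not opp) -> no flip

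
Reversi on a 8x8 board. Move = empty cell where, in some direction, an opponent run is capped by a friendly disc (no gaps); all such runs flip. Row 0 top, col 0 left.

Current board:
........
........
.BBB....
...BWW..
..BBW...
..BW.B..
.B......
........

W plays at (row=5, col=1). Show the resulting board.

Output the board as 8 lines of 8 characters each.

Answer: ........
........
.BBB....
...BWW..
..BBW...
.WWW.B..
.B......
........

Derivation:
Place W at (5,1); scan 8 dirs for brackets.
Dir NW: first cell '.' (not opp) -> no flip
Dir N: first cell '.' (not opp) -> no flip
Dir NE: opp run (4,2) (3,3), next='.' -> no flip
Dir W: first cell '.' (not opp) -> no flip
Dir E: opp run (5,2) capped by W -> flip
Dir SW: first cell '.' (not opp) -> no flip
Dir S: opp run (6,1), next='.' -> no flip
Dir SE: first cell '.' (not opp) -> no flip
All flips: (5,2)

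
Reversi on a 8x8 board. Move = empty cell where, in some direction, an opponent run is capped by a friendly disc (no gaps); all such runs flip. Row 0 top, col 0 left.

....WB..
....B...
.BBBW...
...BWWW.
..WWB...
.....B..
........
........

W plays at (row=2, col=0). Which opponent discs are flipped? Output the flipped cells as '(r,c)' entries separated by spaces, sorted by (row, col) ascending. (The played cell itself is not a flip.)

Dir NW: edge -> no flip
Dir N: first cell '.' (not opp) -> no flip
Dir NE: first cell '.' (not opp) -> no flip
Dir W: edge -> no flip
Dir E: opp run (2,1) (2,2) (2,3) capped by W -> flip
Dir SW: edge -> no flip
Dir S: first cell '.' (not opp) -> no flip
Dir SE: first cell '.' (not opp) -> no flip

Answer: (2,1) (2,2) (2,3)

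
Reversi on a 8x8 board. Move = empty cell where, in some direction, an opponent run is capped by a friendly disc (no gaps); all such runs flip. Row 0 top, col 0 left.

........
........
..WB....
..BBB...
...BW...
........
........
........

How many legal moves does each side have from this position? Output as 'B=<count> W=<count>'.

Answer: B=6 W=2

Derivation:
-- B to move --
(1,1): flips 1 -> legal
(1,2): flips 1 -> legal
(1,3): no bracket -> illegal
(2,1): flips 1 -> legal
(3,1): no bracket -> illegal
(3,5): no bracket -> illegal
(4,5): flips 1 -> legal
(5,3): no bracket -> illegal
(5,4): flips 1 -> legal
(5,5): flips 1 -> legal
B mobility = 6
-- W to move --
(1,2): no bracket -> illegal
(1,3): no bracket -> illegal
(1,4): no bracket -> illegal
(2,1): no bracket -> illegal
(2,4): flips 2 -> legal
(2,5): no bracket -> illegal
(3,1): no bracket -> illegal
(3,5): no bracket -> illegal
(4,1): no bracket -> illegal
(4,2): flips 2 -> legal
(4,5): no bracket -> illegal
(5,2): no bracket -> illegal
(5,3): no bracket -> illegal
(5,4): no bracket -> illegal
W mobility = 2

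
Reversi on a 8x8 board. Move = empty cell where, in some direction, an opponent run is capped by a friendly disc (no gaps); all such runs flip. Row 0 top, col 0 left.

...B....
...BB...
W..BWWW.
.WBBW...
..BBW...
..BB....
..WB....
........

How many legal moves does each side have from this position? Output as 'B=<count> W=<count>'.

-- B to move --
(1,0): no bracket -> illegal
(1,1): no bracket -> illegal
(1,5): flips 1 -> legal
(1,6): flips 2 -> legal
(1,7): no bracket -> illegal
(2,1): no bracket -> illegal
(2,2): no bracket -> illegal
(2,7): flips 3 -> legal
(3,0): flips 1 -> legal
(3,5): flips 3 -> legal
(3,6): flips 1 -> legal
(3,7): no bracket -> illegal
(4,0): no bracket -> illegal
(4,1): no bracket -> illegal
(4,5): flips 2 -> legal
(5,1): no bracket -> illegal
(5,4): flips 3 -> legal
(5,5): flips 1 -> legal
(6,1): flips 1 -> legal
(7,1): flips 1 -> legal
(7,2): flips 1 -> legal
(7,3): no bracket -> illegal
B mobility = 12
-- W to move --
(0,2): flips 1 -> legal
(0,4): flips 1 -> legal
(0,5): no bracket -> illegal
(1,2): flips 1 -> legal
(1,5): no bracket -> illegal
(2,1): no bracket -> illegal
(2,2): flips 5 -> legal
(4,1): flips 2 -> legal
(5,1): flips 2 -> legal
(5,4): no bracket -> illegal
(6,1): flips 2 -> legal
(6,4): flips 3 -> legal
(7,2): no bracket -> illegal
(7,3): no bracket -> illegal
(7,4): no bracket -> illegal
W mobility = 8

Answer: B=12 W=8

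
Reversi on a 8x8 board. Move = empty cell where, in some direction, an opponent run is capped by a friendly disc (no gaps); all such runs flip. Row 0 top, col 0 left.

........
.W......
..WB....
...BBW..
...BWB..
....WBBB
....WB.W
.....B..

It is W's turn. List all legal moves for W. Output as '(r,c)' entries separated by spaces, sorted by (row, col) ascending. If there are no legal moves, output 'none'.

Answer: (1,2) (2,4) (3,2) (3,6) (4,2) (4,6) (4,7) (6,6) (7,6)

Derivation:
(1,2): flips 4 -> legal
(1,3): no bracket -> illegal
(1,4): no bracket -> illegal
(2,4): flips 2 -> legal
(2,5): no bracket -> illegal
(3,2): flips 3 -> legal
(3,6): flips 1 -> legal
(4,2): flips 1 -> legal
(4,6): flips 2 -> legal
(4,7): flips 1 -> legal
(5,2): no bracket -> illegal
(5,3): no bracket -> illegal
(6,6): flips 2 -> legal
(7,4): no bracket -> illegal
(7,6): flips 1 -> legal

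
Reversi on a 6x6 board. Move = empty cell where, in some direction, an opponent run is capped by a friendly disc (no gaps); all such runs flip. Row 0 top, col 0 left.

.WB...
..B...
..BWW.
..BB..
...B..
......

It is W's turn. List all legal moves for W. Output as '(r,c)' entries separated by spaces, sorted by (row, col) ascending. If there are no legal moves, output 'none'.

(0,3): flips 1 -> legal
(1,1): no bracket -> illegal
(1,3): no bracket -> illegal
(2,1): flips 1 -> legal
(3,1): no bracket -> illegal
(3,4): no bracket -> illegal
(4,1): flips 1 -> legal
(4,2): flips 1 -> legal
(4,4): no bracket -> illegal
(5,2): no bracket -> illegal
(5,3): flips 2 -> legal
(5,4): no bracket -> illegal

Answer: (0,3) (2,1) (4,1) (4,2) (5,3)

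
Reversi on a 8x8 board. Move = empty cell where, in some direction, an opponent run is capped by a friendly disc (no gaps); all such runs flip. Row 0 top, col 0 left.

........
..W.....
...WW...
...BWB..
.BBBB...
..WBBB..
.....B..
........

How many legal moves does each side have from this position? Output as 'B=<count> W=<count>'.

-- B to move --
(0,1): no bracket -> illegal
(0,2): no bracket -> illegal
(0,3): no bracket -> illegal
(1,1): no bracket -> illegal
(1,3): flips 2 -> legal
(1,4): flips 2 -> legal
(1,5): flips 1 -> legal
(2,1): no bracket -> illegal
(2,2): no bracket -> illegal
(2,5): flips 1 -> legal
(3,2): no bracket -> illegal
(4,5): no bracket -> illegal
(5,1): flips 1 -> legal
(6,1): flips 1 -> legal
(6,2): flips 1 -> legal
(6,3): flips 1 -> legal
B mobility = 8
-- W to move --
(2,2): no bracket -> illegal
(2,5): no bracket -> illegal
(2,6): no bracket -> illegal
(3,0): flips 1 -> legal
(3,1): no bracket -> illegal
(3,2): flips 2 -> legal
(3,6): flips 1 -> legal
(4,0): no bracket -> illegal
(4,5): no bracket -> illegal
(4,6): flips 1 -> legal
(5,0): no bracket -> illegal
(5,1): flips 2 -> legal
(5,6): flips 3 -> legal
(6,2): no bracket -> illegal
(6,3): flips 3 -> legal
(6,4): flips 2 -> legal
(6,6): no bracket -> illegal
(7,4): no bracket -> illegal
(7,5): no bracket -> illegal
(7,6): no bracket -> illegal
W mobility = 8

Answer: B=8 W=8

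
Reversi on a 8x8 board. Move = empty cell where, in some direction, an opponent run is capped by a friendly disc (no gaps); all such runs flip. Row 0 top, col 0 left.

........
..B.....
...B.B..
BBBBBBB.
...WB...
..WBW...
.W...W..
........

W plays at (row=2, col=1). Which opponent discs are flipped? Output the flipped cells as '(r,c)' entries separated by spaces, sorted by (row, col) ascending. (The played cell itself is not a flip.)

Answer: (3,2)

Derivation:
Dir NW: first cell '.' (not opp) -> no flip
Dir N: first cell '.' (not opp) -> no flip
Dir NE: opp run (1,2), next='.' -> no flip
Dir W: first cell '.' (not opp) -> no flip
Dir E: first cell '.' (not opp) -> no flip
Dir SW: opp run (3,0), next=edge -> no flip
Dir S: opp run (3,1), next='.' -> no flip
Dir SE: opp run (3,2) capped by W -> flip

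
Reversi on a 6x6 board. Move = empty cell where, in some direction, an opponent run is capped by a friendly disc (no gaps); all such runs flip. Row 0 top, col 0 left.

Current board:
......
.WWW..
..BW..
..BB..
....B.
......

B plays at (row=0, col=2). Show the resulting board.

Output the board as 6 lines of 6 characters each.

Answer: ..B...
.WBW..
..BW..
..BB..
....B.
......

Derivation:
Place B at (0,2); scan 8 dirs for brackets.
Dir NW: edge -> no flip
Dir N: edge -> no flip
Dir NE: edge -> no flip
Dir W: first cell '.' (not opp) -> no flip
Dir E: first cell '.' (not opp) -> no flip
Dir SW: opp run (1,1), next='.' -> no flip
Dir S: opp run (1,2) capped by B -> flip
Dir SE: opp run (1,3), next='.' -> no flip
All flips: (1,2)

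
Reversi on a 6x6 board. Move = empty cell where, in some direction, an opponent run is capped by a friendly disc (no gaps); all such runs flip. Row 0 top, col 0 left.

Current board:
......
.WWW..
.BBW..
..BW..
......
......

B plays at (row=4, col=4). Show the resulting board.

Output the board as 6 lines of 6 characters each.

Answer: ......
.WWW..
.BBW..
..BB..
....B.
......

Derivation:
Place B at (4,4); scan 8 dirs for brackets.
Dir NW: opp run (3,3) capped by B -> flip
Dir N: first cell '.' (not opp) -> no flip
Dir NE: first cell '.' (not opp) -> no flip
Dir W: first cell '.' (not opp) -> no flip
Dir E: first cell '.' (not opp) -> no flip
Dir SW: first cell '.' (not opp) -> no flip
Dir S: first cell '.' (not opp) -> no flip
Dir SE: first cell '.' (not opp) -> no flip
All flips: (3,3)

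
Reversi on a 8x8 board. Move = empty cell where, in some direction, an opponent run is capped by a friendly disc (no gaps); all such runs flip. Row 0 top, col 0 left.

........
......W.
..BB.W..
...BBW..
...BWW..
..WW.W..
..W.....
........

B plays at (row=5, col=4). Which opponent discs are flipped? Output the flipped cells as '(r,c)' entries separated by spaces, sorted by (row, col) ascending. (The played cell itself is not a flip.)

Answer: (4,4)

Derivation:
Dir NW: first cell 'B' (not opp) -> no flip
Dir N: opp run (4,4) capped by B -> flip
Dir NE: opp run (4,5), next='.' -> no flip
Dir W: opp run (5,3) (5,2), next='.' -> no flip
Dir E: opp run (5,5), next='.' -> no flip
Dir SW: first cell '.' (not opp) -> no flip
Dir S: first cell '.' (not opp) -> no flip
Dir SE: first cell '.' (not opp) -> no flip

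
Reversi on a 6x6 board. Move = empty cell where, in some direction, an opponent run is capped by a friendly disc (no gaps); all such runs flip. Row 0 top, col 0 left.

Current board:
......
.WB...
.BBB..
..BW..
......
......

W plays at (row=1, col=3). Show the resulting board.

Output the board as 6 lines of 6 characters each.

Place W at (1,3); scan 8 dirs for brackets.
Dir NW: first cell '.' (not opp) -> no flip
Dir N: first cell '.' (not opp) -> no flip
Dir NE: first cell '.' (not opp) -> no flip
Dir W: opp run (1,2) capped by W -> flip
Dir E: first cell '.' (not opp) -> no flip
Dir SW: opp run (2,2), next='.' -> no flip
Dir S: opp run (2,3) capped by W -> flip
Dir SE: first cell '.' (not opp) -> no flip
All flips: (1,2) (2,3)

Answer: ......
.WWW..
.BBW..
..BW..
......
......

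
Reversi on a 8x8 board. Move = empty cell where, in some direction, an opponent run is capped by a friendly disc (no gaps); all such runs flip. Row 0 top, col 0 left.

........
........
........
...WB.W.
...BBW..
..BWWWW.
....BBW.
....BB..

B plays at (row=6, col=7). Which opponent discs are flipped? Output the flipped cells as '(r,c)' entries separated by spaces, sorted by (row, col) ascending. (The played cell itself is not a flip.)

Dir NW: opp run (5,6) (4,5) capped by B -> flip
Dir N: first cell '.' (not opp) -> no flip
Dir NE: edge -> no flip
Dir W: opp run (6,6) capped by B -> flip
Dir E: edge -> no flip
Dir SW: first cell '.' (not opp) -> no flip
Dir S: first cell '.' (not opp) -> no flip
Dir SE: edge -> no flip

Answer: (4,5) (5,6) (6,6)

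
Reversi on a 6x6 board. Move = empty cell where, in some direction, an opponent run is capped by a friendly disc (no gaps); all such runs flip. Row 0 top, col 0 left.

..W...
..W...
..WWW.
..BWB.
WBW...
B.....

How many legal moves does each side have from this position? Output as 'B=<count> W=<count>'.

-- B to move --
(0,1): flips 2 -> legal
(0,3): no bracket -> illegal
(1,1): no bracket -> illegal
(1,3): no bracket -> illegal
(1,4): flips 2 -> legal
(1,5): no bracket -> illegal
(2,1): no bracket -> illegal
(2,5): no bracket -> illegal
(3,0): flips 1 -> legal
(3,1): no bracket -> illegal
(3,5): no bracket -> illegal
(4,3): flips 1 -> legal
(4,4): no bracket -> illegal
(5,1): no bracket -> illegal
(5,2): flips 1 -> legal
(5,3): no bracket -> illegal
B mobility = 5
-- W to move --
(2,1): no bracket -> illegal
(2,5): no bracket -> illegal
(3,0): no bracket -> illegal
(3,1): flips 1 -> legal
(3,5): flips 1 -> legal
(4,3): no bracket -> illegal
(4,4): flips 1 -> legal
(4,5): flips 1 -> legal
(5,1): no bracket -> illegal
(5,2): no bracket -> illegal
W mobility = 4

Answer: B=5 W=4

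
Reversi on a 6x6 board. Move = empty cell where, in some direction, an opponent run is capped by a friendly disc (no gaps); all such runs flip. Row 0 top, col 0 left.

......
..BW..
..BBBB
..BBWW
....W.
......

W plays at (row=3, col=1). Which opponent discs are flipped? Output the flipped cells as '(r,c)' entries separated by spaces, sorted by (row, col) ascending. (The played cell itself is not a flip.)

Answer: (2,2) (3,2) (3,3)

Derivation:
Dir NW: first cell '.' (not opp) -> no flip
Dir N: first cell '.' (not opp) -> no flip
Dir NE: opp run (2,2) capped by W -> flip
Dir W: first cell '.' (not opp) -> no flip
Dir E: opp run (3,2) (3,3) capped by W -> flip
Dir SW: first cell '.' (not opp) -> no flip
Dir S: first cell '.' (not opp) -> no flip
Dir SE: first cell '.' (not opp) -> no flip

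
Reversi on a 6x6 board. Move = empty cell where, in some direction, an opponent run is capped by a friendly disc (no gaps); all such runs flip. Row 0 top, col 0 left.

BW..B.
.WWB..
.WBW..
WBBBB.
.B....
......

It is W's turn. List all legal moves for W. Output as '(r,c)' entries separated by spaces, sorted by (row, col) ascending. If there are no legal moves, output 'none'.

(0,2): no bracket -> illegal
(0,3): flips 1 -> legal
(0,5): no bracket -> illegal
(1,0): no bracket -> illegal
(1,4): flips 1 -> legal
(1,5): no bracket -> illegal
(2,0): no bracket -> illegal
(2,4): no bracket -> illegal
(2,5): no bracket -> illegal
(3,5): flips 4 -> legal
(4,0): no bracket -> illegal
(4,2): flips 2 -> legal
(4,3): flips 2 -> legal
(4,4): flips 2 -> legal
(4,5): flips 1 -> legal
(5,0): flips 2 -> legal
(5,1): flips 2 -> legal
(5,2): flips 1 -> legal

Answer: (0,3) (1,4) (3,5) (4,2) (4,3) (4,4) (4,5) (5,0) (5,1) (5,2)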